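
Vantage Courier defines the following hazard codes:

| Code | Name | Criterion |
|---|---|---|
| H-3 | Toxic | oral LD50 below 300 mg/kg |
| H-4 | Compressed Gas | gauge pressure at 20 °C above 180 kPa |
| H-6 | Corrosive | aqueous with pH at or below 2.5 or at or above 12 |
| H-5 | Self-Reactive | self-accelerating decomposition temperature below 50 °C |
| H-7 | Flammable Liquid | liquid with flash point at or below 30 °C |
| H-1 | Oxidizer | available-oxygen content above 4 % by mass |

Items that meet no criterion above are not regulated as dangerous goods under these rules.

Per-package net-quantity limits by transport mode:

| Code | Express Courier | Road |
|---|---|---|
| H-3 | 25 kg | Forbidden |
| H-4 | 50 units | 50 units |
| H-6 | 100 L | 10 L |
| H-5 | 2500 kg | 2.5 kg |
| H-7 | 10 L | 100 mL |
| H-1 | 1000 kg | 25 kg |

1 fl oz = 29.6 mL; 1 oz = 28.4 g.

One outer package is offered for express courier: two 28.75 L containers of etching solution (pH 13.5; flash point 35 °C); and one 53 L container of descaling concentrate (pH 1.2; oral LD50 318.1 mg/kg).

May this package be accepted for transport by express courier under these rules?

No

The etching solution has pH 13.5, which is ≥ 12, so it is Code H-6 (Corrosive).
The descaling concentrate has pH 1.2, which is ≤ 2.5, so it is Code H-6 (Corrosive).
Code H-6 net quantity: (two 28.75 L containers = 57.5 L) + 53 L = 110.5 L.
110.5 L exceeds the express courier limit of 100 L for Code H-6.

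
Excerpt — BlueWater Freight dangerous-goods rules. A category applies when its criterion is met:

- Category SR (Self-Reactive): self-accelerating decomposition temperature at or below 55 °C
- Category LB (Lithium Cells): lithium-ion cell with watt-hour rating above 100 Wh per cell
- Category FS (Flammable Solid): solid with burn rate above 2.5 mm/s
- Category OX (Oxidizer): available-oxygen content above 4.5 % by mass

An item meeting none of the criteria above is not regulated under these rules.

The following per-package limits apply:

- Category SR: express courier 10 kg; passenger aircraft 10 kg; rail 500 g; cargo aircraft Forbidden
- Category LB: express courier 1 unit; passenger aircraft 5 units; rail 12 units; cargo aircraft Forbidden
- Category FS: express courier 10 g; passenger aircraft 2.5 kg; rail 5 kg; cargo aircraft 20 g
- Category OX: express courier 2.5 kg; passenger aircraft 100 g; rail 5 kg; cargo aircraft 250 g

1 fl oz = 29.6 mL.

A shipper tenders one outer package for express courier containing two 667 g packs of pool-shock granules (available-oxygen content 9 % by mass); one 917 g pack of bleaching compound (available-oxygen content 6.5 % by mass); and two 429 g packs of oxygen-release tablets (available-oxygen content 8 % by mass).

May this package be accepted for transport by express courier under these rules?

Pool-shock granules: available-oxygen content 9 % by mass > 4.5 % by mass → Category OX (Oxidizer).
The bleaching compound has available-oxygen content 6.5 % by mass, which is > 4.5 % by mass, so it is Category OX (Oxidizer).
With available-oxygen content 8 % by mass (> 4.5 % by mass), the oxygen-release tablets fall in Category OX.
Total Category OX: (two 667 g packs = 1.334 kg) + 917 g + (two 429 g packs = 858 g) = 3.109 kg.
3.109 kg exceeds the express courier limit of 2.5 kg for Category OX.

No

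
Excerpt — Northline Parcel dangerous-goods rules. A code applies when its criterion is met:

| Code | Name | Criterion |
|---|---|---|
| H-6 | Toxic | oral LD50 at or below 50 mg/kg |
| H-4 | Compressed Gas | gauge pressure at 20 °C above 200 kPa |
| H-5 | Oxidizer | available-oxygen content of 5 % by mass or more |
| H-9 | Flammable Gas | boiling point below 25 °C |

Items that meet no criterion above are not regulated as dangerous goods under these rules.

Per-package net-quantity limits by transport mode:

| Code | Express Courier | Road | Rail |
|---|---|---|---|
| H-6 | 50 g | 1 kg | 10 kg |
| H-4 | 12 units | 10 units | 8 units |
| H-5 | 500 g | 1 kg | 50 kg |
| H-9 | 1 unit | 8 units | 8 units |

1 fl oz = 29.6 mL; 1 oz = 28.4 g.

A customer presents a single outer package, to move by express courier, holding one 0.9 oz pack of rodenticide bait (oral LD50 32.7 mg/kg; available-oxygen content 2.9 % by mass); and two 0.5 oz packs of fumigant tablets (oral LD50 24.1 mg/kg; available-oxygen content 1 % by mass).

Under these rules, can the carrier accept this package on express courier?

No

The rodenticide bait has oral LD50 32.7 mg/kg, which is ≤ 50 mg/kg, so it is Code H-6 (Toxic).
With oral LD50 24.1 mg/kg (≤ 50 mg/kg), the fumigant tablets fall in Code H-6.
Code H-6 net quantity: (one 0.9 oz pack = 25.56 g) + (two 0.5 oz packs = 28.4 g) = 53.96 g.
That exceeds the Code H-6 express courier limit of 50 g.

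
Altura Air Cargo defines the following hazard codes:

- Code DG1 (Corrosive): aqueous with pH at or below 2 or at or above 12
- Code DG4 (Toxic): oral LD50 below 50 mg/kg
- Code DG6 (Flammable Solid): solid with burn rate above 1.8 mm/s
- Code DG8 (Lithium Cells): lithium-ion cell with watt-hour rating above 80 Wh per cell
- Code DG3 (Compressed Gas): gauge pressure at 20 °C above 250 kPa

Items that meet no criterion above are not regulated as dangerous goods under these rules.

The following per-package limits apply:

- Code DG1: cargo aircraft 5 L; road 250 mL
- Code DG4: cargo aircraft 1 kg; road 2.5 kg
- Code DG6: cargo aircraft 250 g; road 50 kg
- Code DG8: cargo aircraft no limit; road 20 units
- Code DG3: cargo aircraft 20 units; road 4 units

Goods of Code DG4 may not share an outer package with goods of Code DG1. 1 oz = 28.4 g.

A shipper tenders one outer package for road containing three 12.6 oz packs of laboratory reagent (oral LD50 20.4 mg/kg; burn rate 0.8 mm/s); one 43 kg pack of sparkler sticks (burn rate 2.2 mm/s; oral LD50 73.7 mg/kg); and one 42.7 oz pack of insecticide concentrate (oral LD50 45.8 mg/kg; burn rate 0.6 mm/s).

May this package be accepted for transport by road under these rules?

Yes

The laboratory reagent has oral LD50 20.4 mg/kg, which is < 50 mg/kg, so it is Code DG4 (Toxic).
Burn rate 2.2 mm/s meets the Code DG6 criterion (Flammable Solid), so the sparkler sticks are Code DG6.
The insecticide concentrate has oral LD50 45.8 mg/kg, which is < 50 mg/kg, so it is Code DG4 (Toxic).
Total Code DG4: (three 12.6 oz packs = 1073.52 g) + (one 42.7 oz pack = 1212.68 g) = 2286.2 g.
2286.2 g is within the road limit of 2.5 kg for Code DG4.
Code DG6 quantity: 43 kg.
That is within the Code DG6 road limit of 50 kg.
The segregation rule (Code DG4 with Code DG1) does not apply to Code DG4 with Code DG6.
Every hazard code is within its road limit and no segregation rule is violated.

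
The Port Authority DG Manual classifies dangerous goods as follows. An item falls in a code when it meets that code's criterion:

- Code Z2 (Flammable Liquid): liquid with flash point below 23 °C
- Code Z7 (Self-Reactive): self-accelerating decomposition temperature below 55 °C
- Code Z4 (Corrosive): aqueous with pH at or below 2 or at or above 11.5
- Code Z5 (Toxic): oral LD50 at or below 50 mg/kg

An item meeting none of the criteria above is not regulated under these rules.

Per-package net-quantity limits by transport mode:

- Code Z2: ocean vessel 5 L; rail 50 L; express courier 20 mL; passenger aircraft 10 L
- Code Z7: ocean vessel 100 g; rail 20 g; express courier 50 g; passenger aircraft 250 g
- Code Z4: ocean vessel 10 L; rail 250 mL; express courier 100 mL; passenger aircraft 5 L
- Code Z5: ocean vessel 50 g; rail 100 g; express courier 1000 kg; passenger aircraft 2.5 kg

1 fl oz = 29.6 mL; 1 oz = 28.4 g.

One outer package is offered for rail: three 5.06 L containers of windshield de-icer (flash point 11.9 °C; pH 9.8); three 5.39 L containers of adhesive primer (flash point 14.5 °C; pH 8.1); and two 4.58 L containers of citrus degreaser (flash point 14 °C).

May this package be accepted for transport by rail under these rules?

With flash point 11.9 °C (< 23 °C), the windshield de-icer falls in Code Z2.
Adhesive primer: flash point 14.5 °C < 23 °C → Code Z2 (Flammable Liquid).
Citrus degreaser: flash point 14 °C < 23 °C → Code Z2 (Flammable Liquid).
Code Z2 net quantity: (three 5.06 L containers = 15.18 L) + (three 5.39 L containers = 16.17 L) + (two 4.58 L containers = 9.16 L) = 40.51 L.
That is within the Code Z2 rail limit of 50 L.

Yes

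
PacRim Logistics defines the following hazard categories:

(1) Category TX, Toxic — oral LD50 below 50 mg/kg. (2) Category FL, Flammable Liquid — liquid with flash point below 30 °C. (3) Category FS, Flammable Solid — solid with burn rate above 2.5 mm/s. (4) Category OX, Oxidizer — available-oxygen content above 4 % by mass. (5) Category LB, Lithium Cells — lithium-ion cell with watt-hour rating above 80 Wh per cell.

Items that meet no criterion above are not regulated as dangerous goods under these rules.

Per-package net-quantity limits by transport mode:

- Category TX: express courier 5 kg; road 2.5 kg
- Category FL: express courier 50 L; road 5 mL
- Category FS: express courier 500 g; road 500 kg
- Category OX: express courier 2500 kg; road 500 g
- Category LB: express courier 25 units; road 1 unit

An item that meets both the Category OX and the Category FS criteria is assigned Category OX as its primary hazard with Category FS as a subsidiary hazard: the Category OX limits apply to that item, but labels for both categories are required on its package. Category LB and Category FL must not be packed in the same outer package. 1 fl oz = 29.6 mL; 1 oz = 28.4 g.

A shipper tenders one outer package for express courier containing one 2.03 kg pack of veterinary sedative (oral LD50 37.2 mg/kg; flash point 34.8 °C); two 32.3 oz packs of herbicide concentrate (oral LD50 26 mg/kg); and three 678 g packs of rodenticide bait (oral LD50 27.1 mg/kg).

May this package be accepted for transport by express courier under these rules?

Veterinary sedative: oral LD50 37.2 mg/kg < 50 mg/kg → Category TX (Toxic).
Oral LD50 26 mg/kg meets the Category TX criterion (Toxic), so the herbicide concentrate is Category TX.
Oral LD50 27.1 mg/kg meets the Category TX criterion (Toxic), so the rodenticide bait is Category TX.
Total Category TX: 2.03 kg + (two 32.3 oz packs = 1834.64 g) + (three 678 g packs = 2.034 kg) = 5898.64 g.
5898.64 g exceeds the express courier limit of 5 kg for Category TX.

No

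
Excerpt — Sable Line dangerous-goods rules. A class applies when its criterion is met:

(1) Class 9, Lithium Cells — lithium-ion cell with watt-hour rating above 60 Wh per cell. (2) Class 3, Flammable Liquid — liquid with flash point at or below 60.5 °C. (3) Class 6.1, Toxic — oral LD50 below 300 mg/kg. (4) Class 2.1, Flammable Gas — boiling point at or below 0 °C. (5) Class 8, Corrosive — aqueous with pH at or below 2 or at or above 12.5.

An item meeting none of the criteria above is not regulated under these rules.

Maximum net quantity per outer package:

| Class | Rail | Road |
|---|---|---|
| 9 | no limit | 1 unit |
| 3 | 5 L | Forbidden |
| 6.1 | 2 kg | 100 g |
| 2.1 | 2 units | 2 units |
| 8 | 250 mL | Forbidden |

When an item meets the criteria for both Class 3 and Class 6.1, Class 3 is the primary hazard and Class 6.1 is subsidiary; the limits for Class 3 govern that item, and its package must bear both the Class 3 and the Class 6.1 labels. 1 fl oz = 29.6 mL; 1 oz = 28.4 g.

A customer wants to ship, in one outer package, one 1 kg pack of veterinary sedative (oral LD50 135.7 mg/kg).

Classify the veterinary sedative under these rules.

Class 6.1

Veterinary sedative: oral LD50 135.7 mg/kg < 300 mg/kg → Class 6.1 (Toxic).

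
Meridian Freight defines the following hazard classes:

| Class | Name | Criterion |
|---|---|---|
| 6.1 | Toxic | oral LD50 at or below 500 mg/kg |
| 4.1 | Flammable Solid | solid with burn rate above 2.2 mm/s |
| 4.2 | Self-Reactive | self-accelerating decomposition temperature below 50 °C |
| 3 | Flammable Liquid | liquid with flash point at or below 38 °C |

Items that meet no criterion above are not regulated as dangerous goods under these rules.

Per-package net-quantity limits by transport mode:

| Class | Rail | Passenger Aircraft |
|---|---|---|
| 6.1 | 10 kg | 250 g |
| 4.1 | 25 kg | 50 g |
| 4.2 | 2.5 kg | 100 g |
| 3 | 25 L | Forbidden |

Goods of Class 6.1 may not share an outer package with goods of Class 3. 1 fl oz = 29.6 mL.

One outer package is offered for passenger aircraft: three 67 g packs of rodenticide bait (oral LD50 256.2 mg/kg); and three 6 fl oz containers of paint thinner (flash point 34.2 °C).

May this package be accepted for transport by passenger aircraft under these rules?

No

Rodenticide bait: oral LD50 256.2 mg/kg ≤ 500 mg/kg → Class 6.1 (Toxic).
With flash point 34.2 °C (≤ 38 °C), the paint thinner falls in Class 3.
Class 6.1 quantity: three 67 g packs = 201 g.
201 g ≤ 250 g (passenger aircraft limit, Class 6.1) — within limit.
Class 3 quantity: three 6 fl oz containers = 532.8 mL.
By passenger aircraft, Class 3 is Forbidden regardless of quantity.
Class 6.1 and Class 3 may not share an outer package.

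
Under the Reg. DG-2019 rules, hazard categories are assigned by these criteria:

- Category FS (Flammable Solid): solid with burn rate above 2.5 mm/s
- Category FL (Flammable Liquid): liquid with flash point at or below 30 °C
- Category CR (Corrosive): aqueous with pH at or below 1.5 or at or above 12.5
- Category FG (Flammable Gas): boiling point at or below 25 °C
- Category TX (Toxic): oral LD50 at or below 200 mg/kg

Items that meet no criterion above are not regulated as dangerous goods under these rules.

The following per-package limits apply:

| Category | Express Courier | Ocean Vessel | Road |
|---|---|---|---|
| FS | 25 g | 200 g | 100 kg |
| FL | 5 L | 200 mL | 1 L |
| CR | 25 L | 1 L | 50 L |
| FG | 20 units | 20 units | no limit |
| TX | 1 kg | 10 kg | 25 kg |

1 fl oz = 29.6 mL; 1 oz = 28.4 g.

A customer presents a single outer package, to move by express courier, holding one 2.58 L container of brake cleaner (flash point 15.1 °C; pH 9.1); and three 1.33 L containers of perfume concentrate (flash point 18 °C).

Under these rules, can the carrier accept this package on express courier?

With flash point 15.1 °C (≤ 30 °C), the brake cleaner falls in Category FL.
Flash point 18 °C meets the Category FL criterion (Flammable Liquid), so the perfume concentrate is Category FL.
Category FL net quantity: 2.58 L + (three 1.33 L containers = 3.99 L) = 6.57 L.
6.57 L exceeds the express courier limit of 5 L for Category FL.

No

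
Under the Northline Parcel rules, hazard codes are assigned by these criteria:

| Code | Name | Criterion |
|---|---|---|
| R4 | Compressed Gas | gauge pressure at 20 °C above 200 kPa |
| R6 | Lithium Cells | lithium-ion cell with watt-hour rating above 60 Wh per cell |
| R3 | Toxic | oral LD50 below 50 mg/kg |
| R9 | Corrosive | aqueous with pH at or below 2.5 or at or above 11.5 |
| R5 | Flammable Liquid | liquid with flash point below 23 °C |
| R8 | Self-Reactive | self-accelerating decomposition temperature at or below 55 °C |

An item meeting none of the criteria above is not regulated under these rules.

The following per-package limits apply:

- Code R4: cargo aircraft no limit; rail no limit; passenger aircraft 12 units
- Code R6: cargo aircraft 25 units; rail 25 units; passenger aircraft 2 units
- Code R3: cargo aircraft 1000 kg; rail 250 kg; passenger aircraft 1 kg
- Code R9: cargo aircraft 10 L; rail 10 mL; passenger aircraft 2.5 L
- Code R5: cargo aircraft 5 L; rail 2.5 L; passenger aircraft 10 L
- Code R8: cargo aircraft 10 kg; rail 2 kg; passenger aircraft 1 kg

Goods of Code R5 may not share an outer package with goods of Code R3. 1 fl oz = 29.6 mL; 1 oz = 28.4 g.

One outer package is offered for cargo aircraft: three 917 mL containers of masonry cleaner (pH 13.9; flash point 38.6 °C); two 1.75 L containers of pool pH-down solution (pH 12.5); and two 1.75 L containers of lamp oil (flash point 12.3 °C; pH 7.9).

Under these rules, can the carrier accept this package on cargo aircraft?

The masonry cleaner has pH 13.9, which is ≥ 11.5, so it is Code R9 (Corrosive).
pH 12.5 meets the Code R9 criterion (Corrosive), so the pool pH-down solution is Code R9.
The lamp oil has flash point 12.3 °C, which is < 23 °C, so it is Code R5 (Flammable Liquid).
Code R5 quantity: two 1.75 L containers = 3.5 L.
3.5 L is within the cargo aircraft limit of 5 L for Code R5.
Total Code R9: (three 917 mL containers = 2.751 L) + (two 1.75 L containers = 3.5 L) = 6.251 L.
6.251 L ≤ 10 L (cargo aircraft limit, Code R9) — within limit.
The segregation rule (Code R5 with Code R3) does not apply to Code R5 with Code R9.
Every hazard code is within its cargo aircraft limit and no segregation rule is violated.

Yes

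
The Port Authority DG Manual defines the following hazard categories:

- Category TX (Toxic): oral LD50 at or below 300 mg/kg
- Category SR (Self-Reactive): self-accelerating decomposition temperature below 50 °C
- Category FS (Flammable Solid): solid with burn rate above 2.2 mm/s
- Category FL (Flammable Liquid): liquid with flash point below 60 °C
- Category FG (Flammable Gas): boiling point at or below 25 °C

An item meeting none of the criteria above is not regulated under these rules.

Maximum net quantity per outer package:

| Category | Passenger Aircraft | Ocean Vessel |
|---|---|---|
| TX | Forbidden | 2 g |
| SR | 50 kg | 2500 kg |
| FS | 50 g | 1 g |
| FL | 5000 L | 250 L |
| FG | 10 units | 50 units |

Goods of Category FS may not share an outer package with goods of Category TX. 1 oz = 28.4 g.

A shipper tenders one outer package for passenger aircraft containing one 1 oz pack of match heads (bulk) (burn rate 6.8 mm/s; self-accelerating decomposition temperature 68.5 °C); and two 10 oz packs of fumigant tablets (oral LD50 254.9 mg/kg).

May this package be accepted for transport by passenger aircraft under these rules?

No

Match heads (bulk): burn rate 6.8 mm/s > 2.2 mm/s → Category FS (Flammable Solid).
The fumigant tablets have oral LD50 254.9 mg/kg, which is ≤ 300 mg/kg, so they are Category TX (Toxic).
Category FS quantity: one 1 oz pack = 28.4 g.
That is within the Category FS passenger aircraft limit of 50 g.
Category TX quantity: two 10 oz packs = 568 g.
Category TX is Forbidden by passenger aircraft.
Category FS and Category TX may not share an outer package.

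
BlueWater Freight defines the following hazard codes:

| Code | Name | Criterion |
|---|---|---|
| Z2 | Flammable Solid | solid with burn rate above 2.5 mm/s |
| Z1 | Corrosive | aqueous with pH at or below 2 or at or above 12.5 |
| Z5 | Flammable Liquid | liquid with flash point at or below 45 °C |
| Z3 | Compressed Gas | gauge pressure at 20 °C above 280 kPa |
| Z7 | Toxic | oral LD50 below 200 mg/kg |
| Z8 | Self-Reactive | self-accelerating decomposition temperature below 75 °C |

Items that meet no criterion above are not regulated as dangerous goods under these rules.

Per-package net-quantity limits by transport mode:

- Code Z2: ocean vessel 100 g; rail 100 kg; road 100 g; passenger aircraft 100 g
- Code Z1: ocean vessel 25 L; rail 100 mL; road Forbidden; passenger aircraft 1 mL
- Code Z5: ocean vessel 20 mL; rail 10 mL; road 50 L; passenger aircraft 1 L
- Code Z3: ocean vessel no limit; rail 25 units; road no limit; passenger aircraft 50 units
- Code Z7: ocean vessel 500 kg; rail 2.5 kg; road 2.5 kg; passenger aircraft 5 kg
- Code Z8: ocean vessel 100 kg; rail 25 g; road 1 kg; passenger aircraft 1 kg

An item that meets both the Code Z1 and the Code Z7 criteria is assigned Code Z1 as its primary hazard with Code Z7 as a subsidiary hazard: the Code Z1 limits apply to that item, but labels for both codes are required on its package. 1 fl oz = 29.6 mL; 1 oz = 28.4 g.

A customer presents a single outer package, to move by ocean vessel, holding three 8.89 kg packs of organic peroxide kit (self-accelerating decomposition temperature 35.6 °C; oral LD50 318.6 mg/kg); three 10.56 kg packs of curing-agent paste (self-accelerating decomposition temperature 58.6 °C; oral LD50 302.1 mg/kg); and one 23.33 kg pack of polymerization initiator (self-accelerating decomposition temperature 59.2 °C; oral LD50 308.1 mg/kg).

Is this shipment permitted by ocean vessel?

Organic peroxide kit: self-accelerating decomposition temperature 35.6 °C < 75 °C → Code Z8 (Self-Reactive).
With self-accelerating decomposition temperature 58.6 °C (< 75 °C), the curing-agent paste falls in Code Z8.
Self-accelerating decomposition temperature 59.2 °C meets the Code Z8 criterion (Self-Reactive), so the polymerization initiator is Code Z8.
Total Code Z8: (three 8.89 kg packs = 26.67 kg) + (three 10.56 kg packs = 31.68 kg) + 23.33 kg = 81.68 kg.
That is within the Code Z8 ocean vessel limit of 100 kg.

Yes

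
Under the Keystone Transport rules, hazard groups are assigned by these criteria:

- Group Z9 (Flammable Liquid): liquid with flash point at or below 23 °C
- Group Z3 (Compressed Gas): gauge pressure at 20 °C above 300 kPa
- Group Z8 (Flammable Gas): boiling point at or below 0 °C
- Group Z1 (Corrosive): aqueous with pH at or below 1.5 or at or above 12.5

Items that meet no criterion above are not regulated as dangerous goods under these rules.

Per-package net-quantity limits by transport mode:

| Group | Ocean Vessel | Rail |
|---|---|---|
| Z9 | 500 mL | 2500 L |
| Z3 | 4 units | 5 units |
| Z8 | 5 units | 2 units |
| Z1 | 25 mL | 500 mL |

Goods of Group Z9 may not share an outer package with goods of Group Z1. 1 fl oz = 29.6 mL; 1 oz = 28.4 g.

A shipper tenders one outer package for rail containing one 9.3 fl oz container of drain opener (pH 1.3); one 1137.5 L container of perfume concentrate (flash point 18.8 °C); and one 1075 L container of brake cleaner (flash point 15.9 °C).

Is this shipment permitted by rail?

With pH 1.3 (≤ 1.5), the drain opener falls in Group Z1.
Flash point 18.8 °C meets the Group Z9 criterion (Flammable Liquid), so the perfume concentrate is Group Z9.
Brake cleaner: flash point 15.9 °C ≤ 23 °C → Group Z9 (Flammable Liquid).
Total Group Z9: 1137.5 L + 1075 L = 2212.5 L.
2212.5 L is within the rail limit of 2500 L for Group Z9.
Group Z1 quantity: one 9.3 fl oz container = 275.28 mL.
275.28 mL ≤ 500 mL (rail limit, Group Z1) — within limit.
Group Z9 and Group Z1 may not share an outer package.

No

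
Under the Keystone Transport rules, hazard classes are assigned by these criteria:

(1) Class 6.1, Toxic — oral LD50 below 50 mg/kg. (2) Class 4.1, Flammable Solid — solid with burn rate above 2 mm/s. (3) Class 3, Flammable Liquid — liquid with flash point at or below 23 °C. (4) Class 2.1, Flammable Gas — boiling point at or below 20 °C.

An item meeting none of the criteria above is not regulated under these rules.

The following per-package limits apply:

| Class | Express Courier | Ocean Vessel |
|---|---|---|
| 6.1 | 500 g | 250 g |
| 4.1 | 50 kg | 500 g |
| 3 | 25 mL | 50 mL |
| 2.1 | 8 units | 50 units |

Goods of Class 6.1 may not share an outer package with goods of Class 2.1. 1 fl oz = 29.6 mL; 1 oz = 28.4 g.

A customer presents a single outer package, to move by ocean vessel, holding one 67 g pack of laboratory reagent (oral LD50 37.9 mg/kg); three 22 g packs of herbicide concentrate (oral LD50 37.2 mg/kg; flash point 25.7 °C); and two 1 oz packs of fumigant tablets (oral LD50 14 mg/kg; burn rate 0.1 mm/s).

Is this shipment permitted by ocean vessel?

Yes

The laboratory reagent has oral LD50 37.9 mg/kg, which is < 50 mg/kg, so it is Class 6.1 (Toxic).
The herbicide concentrate has oral LD50 37.2 mg/kg, which is < 50 mg/kg, so it is Class 6.1 (Toxic).
Fumigant tablets: oral LD50 14 mg/kg < 50 mg/kg → Class 6.1 (Toxic).
Total Class 6.1: 67 g + (three 22 g packs = 66 g) + (two 1 oz packs = 56.8 g) = 189.8 g.
That is within the Class 6.1 ocean vessel limit of 250 g.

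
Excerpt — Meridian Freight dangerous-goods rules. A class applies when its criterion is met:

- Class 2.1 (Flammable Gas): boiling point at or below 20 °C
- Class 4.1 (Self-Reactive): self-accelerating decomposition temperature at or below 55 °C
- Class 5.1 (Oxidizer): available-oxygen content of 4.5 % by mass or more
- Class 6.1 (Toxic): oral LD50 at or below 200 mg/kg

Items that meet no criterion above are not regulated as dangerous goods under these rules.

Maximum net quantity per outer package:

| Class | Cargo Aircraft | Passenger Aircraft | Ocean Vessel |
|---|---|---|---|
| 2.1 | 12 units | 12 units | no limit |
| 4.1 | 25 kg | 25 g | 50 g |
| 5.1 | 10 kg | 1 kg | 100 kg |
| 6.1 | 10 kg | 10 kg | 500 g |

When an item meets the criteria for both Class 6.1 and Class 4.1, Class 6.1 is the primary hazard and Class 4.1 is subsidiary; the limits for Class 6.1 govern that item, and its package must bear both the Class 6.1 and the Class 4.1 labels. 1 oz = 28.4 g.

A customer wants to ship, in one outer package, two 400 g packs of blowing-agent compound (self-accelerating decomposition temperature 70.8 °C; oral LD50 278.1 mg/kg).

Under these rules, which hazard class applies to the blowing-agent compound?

Not regulated

self-accelerating decomposition temperature 70.8 °C is not below 55 °C, so Class 4.1 does not apply.
oral LD50 278.1 mg/kg is not below 200 mg/kg, so Class 6.1 does not apply.
No criterion is met, so the item is not regulated.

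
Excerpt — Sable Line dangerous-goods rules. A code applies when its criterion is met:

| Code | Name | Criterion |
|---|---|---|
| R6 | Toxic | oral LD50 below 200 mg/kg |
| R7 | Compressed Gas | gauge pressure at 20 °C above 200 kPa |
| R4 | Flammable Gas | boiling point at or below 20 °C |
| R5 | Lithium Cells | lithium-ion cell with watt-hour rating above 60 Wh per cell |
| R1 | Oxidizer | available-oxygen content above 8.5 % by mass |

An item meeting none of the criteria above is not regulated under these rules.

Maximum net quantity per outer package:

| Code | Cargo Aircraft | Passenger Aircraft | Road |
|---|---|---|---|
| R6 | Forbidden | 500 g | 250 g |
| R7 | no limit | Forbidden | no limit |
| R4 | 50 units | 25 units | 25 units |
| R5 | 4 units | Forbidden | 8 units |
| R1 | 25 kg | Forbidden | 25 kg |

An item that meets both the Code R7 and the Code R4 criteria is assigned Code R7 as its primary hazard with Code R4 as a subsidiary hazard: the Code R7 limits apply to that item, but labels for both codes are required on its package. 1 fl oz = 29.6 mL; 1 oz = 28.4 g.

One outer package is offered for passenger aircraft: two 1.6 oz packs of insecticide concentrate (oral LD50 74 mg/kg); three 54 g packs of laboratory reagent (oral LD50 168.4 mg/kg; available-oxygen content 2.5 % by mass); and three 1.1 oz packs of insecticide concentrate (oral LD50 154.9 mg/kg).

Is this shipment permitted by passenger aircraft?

Yes

Oral LD50 74 mg/kg meets the Code R6 criterion (Toxic), so the insecticide concentrate is Code R6.
Oral LD50 168.4 mg/kg meets the Code R6 criterion (Toxic), so the laboratory reagent is Code R6.
The insecticide concentrate has oral LD50 154.9 mg/kg, which is < 200 mg/kg, so it is Code R6 (Toxic).
Total Code R6: (two 1.6 oz packs = 90.88 g) + (three 54 g packs = 162 g) + (three 1.1 oz packs = 93.72 g) = 346.6 g.
That is within the Code R6 passenger aircraft limit of 500 g.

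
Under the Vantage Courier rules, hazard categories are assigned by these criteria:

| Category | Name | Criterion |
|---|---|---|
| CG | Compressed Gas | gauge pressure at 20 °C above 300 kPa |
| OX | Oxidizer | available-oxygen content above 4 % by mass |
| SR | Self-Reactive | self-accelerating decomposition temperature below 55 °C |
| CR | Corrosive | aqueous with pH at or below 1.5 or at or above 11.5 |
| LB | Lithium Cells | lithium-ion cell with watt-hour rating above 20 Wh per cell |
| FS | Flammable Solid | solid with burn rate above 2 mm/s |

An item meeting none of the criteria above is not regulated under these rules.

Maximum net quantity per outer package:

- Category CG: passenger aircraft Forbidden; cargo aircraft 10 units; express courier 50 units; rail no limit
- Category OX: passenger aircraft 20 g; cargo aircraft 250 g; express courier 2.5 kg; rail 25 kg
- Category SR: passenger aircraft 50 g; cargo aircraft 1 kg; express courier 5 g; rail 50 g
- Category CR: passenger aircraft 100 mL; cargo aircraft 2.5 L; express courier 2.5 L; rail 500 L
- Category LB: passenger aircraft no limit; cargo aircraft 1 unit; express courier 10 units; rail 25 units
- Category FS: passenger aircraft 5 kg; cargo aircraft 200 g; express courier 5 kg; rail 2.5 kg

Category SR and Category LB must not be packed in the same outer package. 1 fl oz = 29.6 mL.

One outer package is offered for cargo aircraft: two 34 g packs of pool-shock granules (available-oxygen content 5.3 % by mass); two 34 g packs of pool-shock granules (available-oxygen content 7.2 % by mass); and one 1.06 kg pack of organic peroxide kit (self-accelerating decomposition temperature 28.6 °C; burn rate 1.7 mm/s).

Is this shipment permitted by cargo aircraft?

No

Available-oxygen content 5.3 % by mass meets the Category OX criterion (Oxidizer), so the pool-shock granules are Category OX.
The pool-shock granules have available-oxygen content 7.2 % by mass, which is > 4 % by mass, so they are Category OX (Oxidizer).
Self-accelerating decomposition temperature 28.6 °C meets the Category SR criterion (Self-Reactive), so the organic peroxide kit is Category SR.
Category SR quantity: 1.06 kg.
1.06 kg > 1 kg (cargo aircraft limit, Category SR) — over the limit.
Total Category OX: (two 34 g packs = 68 g) + (two 34 g packs = 68 g) = 136 g.
That is within the Category OX cargo aircraft limit of 250 g.
The segregation rule (Category SR with Category LB) does not apply to Category SR with Category OX.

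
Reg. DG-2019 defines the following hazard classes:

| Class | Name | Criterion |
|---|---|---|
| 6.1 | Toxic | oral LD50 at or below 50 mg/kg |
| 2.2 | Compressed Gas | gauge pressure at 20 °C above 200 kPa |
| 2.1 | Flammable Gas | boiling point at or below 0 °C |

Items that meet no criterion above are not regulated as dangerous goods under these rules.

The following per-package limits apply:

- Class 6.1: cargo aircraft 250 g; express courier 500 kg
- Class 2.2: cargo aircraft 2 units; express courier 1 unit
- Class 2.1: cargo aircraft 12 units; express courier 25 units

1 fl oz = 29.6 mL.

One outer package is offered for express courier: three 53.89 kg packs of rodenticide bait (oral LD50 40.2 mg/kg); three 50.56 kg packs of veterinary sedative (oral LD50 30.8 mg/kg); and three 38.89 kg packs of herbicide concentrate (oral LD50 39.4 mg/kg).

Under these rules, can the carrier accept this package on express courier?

Oral LD50 40.2 mg/kg meets the Class 6.1 criterion (Toxic), so the rodenticide bait is Class 6.1.
Veterinary sedative: oral LD50 30.8 mg/kg ≤ 50 mg/kg → Class 6.1 (Toxic).
The herbicide concentrate has oral LD50 39.4 mg/kg, which is ≤ 50 mg/kg, so it is Class 6.1 (Toxic).
Total Class 6.1: (three 53.89 kg packs = 161.67 kg) + (three 50.56 kg packs = 151.68 kg) + (three 38.89 kg packs = 116.67 kg) = 430.02 kg.
430.02 kg ≤ 500 kg (express courier limit, Class 6.1) — within limit.

Yes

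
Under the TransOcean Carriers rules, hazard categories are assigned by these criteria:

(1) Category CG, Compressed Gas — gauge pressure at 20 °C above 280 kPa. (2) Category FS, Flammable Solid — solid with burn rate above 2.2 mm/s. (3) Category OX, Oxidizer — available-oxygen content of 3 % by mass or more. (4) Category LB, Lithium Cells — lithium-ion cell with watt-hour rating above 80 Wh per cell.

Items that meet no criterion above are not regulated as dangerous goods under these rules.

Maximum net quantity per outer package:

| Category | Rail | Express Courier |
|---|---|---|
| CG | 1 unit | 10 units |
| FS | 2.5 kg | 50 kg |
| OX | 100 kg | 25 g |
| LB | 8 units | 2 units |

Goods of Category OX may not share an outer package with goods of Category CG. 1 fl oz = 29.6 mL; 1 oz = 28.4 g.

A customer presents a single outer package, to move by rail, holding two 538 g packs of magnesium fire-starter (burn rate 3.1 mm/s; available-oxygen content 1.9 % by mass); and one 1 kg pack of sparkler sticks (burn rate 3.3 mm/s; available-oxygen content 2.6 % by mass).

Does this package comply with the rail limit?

Yes

With burn rate 3.1 mm/s (> 2.2 mm/s), the magnesium fire-starter falls in Category FS.
Sparkler sticks: burn rate 3.3 mm/s > 2.2 mm/s → Category FS (Flammable Solid).
Total Category FS: (two 538 g packs = 1.076 kg) + 1 kg = 2.076 kg.
That is within the Category FS rail limit of 2.5 kg.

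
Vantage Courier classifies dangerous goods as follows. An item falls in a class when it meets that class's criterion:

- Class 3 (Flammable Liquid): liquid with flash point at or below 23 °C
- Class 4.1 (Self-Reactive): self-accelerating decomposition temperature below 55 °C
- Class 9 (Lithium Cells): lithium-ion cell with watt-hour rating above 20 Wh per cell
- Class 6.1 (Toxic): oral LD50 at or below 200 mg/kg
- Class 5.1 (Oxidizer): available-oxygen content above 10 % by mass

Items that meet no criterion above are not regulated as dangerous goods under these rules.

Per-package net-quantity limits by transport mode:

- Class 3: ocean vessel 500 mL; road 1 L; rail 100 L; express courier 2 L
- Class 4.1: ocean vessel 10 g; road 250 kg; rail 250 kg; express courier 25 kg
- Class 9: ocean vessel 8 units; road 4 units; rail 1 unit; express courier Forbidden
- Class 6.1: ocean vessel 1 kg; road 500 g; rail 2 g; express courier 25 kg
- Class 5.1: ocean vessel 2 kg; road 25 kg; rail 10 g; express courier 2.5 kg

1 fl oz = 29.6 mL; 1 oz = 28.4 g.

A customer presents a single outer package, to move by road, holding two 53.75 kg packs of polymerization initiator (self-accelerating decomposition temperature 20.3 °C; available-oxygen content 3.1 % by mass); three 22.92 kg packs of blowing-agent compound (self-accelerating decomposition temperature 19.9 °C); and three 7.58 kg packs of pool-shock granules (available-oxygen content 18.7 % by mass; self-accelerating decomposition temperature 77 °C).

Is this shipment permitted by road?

Yes

Self-accelerating decomposition temperature 20.3 °C meets the Class 4.1 criterion (Self-Reactive), so the polymerization initiator is Class 4.1.
Blowing-agent compound: self-accelerating decomposition temperature 19.9 °C < 55 °C → Class 4.1 (Self-Reactive).
The pool-shock granules have available-oxygen content 18.7 % by mass, which is > 10 % by mass, so they are Class 5.1 (Oxidizer).
Class 4.1 net quantity: (two 53.75 kg packs = 107.5 kg) + (three 22.92 kg packs = 68.76 kg) = 176.26 kg.
176.26 kg is within the road limit of 250 kg for Class 4.1.
Class 5.1 quantity: three 7.58 kg packs = 22.74 kg.
22.74 kg is within the road limit of 25 kg for Class 5.1.
Every hazard class is within its road limit and no segregation rule is violated.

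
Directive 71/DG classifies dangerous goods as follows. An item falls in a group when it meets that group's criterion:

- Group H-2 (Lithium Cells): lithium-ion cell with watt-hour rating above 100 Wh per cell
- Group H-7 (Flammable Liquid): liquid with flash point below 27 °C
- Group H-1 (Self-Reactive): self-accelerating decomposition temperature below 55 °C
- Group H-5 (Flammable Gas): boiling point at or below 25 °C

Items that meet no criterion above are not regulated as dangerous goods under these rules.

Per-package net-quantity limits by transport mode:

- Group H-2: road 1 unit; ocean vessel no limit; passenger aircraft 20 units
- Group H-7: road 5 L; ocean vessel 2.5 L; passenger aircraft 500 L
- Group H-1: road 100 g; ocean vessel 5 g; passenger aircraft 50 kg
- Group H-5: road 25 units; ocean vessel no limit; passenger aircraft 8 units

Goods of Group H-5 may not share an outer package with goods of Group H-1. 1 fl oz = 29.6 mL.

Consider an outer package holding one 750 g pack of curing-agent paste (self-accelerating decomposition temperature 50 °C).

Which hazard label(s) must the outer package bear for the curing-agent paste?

Group H-1

Curing-agent paste: self-accelerating decomposition temperature 50 °C < 55 °C → Group H-1 (Self-Reactive).
Only the Group H-1 label is required.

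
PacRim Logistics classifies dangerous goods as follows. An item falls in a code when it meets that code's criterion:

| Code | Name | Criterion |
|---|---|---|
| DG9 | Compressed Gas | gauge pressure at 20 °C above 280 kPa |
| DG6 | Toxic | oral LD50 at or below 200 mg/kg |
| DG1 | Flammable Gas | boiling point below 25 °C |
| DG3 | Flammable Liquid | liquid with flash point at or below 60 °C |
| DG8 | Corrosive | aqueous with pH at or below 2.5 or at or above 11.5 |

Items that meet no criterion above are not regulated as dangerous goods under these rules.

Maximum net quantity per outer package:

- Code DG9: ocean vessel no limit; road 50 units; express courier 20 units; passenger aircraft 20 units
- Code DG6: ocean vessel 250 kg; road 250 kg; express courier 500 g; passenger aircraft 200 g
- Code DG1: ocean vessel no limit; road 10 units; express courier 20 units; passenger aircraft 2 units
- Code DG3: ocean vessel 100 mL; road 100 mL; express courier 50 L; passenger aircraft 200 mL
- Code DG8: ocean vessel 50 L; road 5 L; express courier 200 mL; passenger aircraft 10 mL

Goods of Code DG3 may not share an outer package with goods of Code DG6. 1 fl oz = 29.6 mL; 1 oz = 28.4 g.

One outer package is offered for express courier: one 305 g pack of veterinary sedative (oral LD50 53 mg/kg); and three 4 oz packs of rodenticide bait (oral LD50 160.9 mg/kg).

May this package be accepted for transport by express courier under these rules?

Veterinary sedative: oral LD50 53 mg/kg ≤ 200 mg/kg → Code DG6 (Toxic).
Oral LD50 160.9 mg/kg meets the Code DG6 criterion (Toxic), so the rodenticide bait is Code DG6.
Code DG6 net quantity: 305 g + (three 4 oz packs = 340.8 g) = 645.8 g.
That exceeds the Code DG6 express courier limit of 500 g.

No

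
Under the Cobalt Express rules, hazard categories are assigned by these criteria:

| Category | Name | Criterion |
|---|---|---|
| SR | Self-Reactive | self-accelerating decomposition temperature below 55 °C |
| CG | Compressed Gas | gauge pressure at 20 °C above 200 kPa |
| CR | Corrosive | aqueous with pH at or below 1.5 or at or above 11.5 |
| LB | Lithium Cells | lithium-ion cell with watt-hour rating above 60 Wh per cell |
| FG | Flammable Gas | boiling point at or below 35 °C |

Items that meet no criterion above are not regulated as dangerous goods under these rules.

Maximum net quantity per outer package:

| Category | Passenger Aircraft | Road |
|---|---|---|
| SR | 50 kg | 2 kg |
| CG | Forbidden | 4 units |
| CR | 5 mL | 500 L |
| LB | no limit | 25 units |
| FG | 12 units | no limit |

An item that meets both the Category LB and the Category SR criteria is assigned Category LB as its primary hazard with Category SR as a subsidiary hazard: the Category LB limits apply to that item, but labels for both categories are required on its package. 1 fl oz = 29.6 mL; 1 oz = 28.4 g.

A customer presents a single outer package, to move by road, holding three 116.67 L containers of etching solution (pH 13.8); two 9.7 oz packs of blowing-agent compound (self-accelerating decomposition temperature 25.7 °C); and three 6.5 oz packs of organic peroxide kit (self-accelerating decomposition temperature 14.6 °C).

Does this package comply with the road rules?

Etching solution: pH 13.8 ≥ 11.5 → Category CR (Corrosive).
Blowing-agent compound: self-accelerating decomposition temperature 25.7 °C < 55 °C → Category SR (Self-Reactive).
Self-accelerating decomposition temperature 14.6 °C meets the Category SR criterion (Self-Reactive), so the organic peroxide kit is Category SR.
Category CR quantity: three 116.67 L containers = 350.01 L.
350.01 L is within the road limit of 500 L for Category CR.
Total Category SR: (two 9.7 oz packs = 550.96 g) + (three 6.5 oz packs = 553.8 g) = 1104.76 g.
1104.76 g ≤ 2 kg (road limit, Category SR) — within limit.
Every hazard category is within its road limit and no segregation rule is violated.

Yes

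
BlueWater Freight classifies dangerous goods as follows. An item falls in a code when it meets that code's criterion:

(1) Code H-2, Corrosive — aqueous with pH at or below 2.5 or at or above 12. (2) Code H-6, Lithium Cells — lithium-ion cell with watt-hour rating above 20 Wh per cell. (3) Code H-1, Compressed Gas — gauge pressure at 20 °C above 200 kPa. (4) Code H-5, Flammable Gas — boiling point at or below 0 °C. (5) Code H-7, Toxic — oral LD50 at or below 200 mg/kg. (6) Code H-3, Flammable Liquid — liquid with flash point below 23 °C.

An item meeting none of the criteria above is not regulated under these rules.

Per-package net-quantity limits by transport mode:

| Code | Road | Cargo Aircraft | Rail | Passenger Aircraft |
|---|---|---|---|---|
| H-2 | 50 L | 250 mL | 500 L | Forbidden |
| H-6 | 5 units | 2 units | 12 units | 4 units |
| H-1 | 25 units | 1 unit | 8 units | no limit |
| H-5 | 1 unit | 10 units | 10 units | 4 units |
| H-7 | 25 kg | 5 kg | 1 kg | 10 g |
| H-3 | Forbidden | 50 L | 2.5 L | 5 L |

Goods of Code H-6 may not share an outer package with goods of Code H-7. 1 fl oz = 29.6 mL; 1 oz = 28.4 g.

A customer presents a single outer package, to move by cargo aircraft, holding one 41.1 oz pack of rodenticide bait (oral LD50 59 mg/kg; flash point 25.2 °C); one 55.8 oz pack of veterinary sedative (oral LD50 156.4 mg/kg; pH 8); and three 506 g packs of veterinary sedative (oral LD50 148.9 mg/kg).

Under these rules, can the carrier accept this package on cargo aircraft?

Yes

With oral LD50 59 mg/kg (≤ 200 mg/kg), the rodenticide bait falls in Code H-7.
The veterinary sedative has oral LD50 156.4 mg/kg, which is ≤ 200 mg/kg, so it is Code H-7 (Toxic).
With oral LD50 148.9 mg/kg (≤ 200 mg/kg), the veterinary sedative falls in Code H-7.
Total Code H-7: (one 41.1 oz pack = 1167.24 g) + (one 55.8 oz pack = 1584.72 g) + (three 506 g packs = 1.518 kg) = 4269.96 g.
That is within the Code H-7 cargo aircraft limit of 5 kg.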